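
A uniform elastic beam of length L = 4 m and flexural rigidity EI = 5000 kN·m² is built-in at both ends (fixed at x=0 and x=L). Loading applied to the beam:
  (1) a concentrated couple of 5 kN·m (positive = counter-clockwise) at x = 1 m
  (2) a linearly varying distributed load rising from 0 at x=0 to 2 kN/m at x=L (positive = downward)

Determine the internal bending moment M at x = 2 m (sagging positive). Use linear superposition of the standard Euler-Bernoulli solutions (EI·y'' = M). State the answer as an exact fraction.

M(2) = -7/12 kN·m

Load 1 — applied couple M₀=5 kN·m at a=1 m (b=L-a=3):
  M_1 = R_Ax - M_A - M₀  [x>a] with R_A=45/32, M_A=-15/16 = (45/32)·2 - (-15/16) - 5 = -5/4 kN·m
Load 2 — triangular load w₀=2 kN/m (0→w₀ over full span):
  M_2 = 3w₀Lx/20 - w₀L²/30 - w₀x³/(6L) = 3·2·4·2/20 - 2·4²/30 - 2·2³/(6·4) = 2/3 kN·m
Superposition: M = Σ M_i = -7/12 kN·m ≈ -0.583333 kN·m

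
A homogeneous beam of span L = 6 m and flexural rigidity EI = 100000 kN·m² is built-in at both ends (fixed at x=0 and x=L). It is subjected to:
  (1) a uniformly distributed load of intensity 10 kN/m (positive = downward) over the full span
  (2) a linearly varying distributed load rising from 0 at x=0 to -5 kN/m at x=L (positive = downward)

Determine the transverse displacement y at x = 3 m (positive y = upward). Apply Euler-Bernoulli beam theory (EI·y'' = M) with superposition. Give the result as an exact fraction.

y(3) = -81/320000 m

Load 1 — uniform load w=10 kN/m over full span:
  y_1 = -wx²(L-x)²/(24EI) = -10·3²·(6-3)²/(24·100000) = -27/80000 m
Load 2 — triangular load w₀=-5 kN/m (0→w₀ over full span):
  y_2 = -w₀x²(L-x)²(x+2L)/(120LEI) = -(-5)·3²·(6-3)²·(3+2·6)/(120·6·100000) = 27/320000 m
Superposition: y = Σ y_i = -81/320000 m ≈ -0.000253 m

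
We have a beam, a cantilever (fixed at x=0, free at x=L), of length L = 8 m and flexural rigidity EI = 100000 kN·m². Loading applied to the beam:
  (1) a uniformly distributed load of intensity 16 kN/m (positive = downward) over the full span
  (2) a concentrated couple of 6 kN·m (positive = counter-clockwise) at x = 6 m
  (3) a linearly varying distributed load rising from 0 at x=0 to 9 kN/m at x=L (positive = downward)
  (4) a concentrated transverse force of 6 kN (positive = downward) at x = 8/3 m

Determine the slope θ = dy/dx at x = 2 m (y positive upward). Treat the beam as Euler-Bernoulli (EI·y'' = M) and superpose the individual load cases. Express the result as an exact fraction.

θ(2) = -13321/1200000 rad

Load 1 — uniform load w=16 kN/m over full span:
  θ_1 = -wx(x²-3Lx+3L²)/(6EI) = -16·2·(2²-3·8·2+3·8²)/(6·100000) = -74/9375 rad
Load 2 — applied couple M₀=6 kN·m at a=6 m (b=L-a=2):
  θ_2 = M₀x/EI  [x≤a] = 6·2/100000 = 3/25000 rad
Load 3 — triangular load w₀=9 kN/m (0→w₀ over full span):
  θ_3 = (w₀Lx²/4-w₀L²x/3-w₀x⁴/(24L))/EI = (9·8·2²/4-9·8²·2/3-9·2⁴/(24·8))/100000 = -1251/400000 rad
Load 4 — point force P=6 kN at a=8/3 m (b=L-a=16/3):
  θ_4 = -Px(2a-x)/(2EI)  [x≤a] = -6·2·(2·(8/3)-2)/(2·100000) = -1/5000 rad
Superposition: θ = Σ θ_i = -13321/1200000 rad ≈ -0.011101 rad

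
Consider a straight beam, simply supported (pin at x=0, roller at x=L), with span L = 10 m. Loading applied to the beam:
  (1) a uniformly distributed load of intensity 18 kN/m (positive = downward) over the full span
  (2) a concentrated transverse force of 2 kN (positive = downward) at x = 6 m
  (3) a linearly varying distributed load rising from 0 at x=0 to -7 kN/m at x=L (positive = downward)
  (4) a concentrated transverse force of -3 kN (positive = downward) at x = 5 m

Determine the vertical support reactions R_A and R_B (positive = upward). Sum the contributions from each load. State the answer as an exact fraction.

Load 1 — uniform load w=18 kN/m over full span:
  R_A = wL/2 = 18·10/2 = 90 kN
  R_B = wL/2 = 18·10/2 = 90 kN
Load 2 — point force P=2 kN at a=6 m (b=L-a=4):
  R_A = Pb/L = 2·4/10 = 4/5 kN
  R_B = Pa/L = 2·6/10 = 6/5 kN
Load 3 — triangular load w₀=-7 kN/m (0→w₀ over full span):
  R_A = w₀L/6 = (-7)·10/6 = -35/3 kN
  R_B = w₀L/3 = (-7)·10/3 = -70/3 kN
Load 4 — point force P=-3 kN at a=5 m (b=L-a=5):
  R_A = Pb/L = (-3)·5/10 = -3/2 kN
  R_B = Pa/L = (-3)·5/10 = -3/2 kN
Superposition: R_A = 2329/30 kN, R_B = 1991/30 kN

R_A = 2329/30 kN, R_B = 1991/30 kN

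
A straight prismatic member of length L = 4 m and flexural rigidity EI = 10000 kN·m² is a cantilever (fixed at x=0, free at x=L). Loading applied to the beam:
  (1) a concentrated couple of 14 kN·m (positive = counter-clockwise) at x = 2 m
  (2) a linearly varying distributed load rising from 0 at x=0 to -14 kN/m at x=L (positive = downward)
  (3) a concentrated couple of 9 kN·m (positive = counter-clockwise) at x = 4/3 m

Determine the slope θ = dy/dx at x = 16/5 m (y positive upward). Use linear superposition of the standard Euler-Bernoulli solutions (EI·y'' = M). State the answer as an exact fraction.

θ(16/5) = 35359/2343750 rad

Load 1 — applied couple M₀=14 kN·m at a=2 m (b=L-a=2):
  θ_1 = M₀a/EI  [x>a] = 14·2/10000 = 7/2500 rad
Load 2 — triangular load w₀=-14 kN/m (0→w₀ over full span):
  θ_2 = (w₀Lx²/4-w₀L²x/3-w₀x⁴/(24L))/EI = ((-14)·4·(16/5)²/4-(-14)·4²·(16/5)/3-(-14)·(16/5)⁴/(24·4))/10000 = 12992/1171875 rad
Load 3 — applied couple M₀=9 kN·m at a=4/3 m (b=L-a=8/3):
  θ_3 = M₀a/EI  [x>a] = 9·(4/3)/10000 = 3/2500 rad
Superposition: θ = Σ θ_i = 35359/2343750 rad ≈ 0.015087 rad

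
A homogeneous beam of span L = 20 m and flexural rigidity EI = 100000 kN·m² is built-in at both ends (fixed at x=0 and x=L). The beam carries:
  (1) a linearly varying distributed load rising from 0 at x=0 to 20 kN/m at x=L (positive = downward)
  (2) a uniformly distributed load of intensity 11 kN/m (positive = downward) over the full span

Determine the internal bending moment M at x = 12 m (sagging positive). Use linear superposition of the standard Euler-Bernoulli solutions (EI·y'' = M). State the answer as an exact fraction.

Load 1 — triangular load w₀=20 kN/m (0→w₀ over full span):
  M_1 = 3w₀Lx/20 - w₀L²/30 - w₀x³/(6L) = 3·20·20·12/20 - 20·20²/30 - 20·12³/(6·20) = 496/3 kN·m
Load 2 — uniform load w=11 kN/m over full span:
  M_2 = wLx/2 - wL²/12 - wx²/2 = 11·20·12/2 - 11·20²/12 - 11·12²/2 = 484/3 kN·m
Superposition: M = Σ M_i = 980/3 kN·m ≈ 326.666667 kN·m

M(12) = 980/3 kN·m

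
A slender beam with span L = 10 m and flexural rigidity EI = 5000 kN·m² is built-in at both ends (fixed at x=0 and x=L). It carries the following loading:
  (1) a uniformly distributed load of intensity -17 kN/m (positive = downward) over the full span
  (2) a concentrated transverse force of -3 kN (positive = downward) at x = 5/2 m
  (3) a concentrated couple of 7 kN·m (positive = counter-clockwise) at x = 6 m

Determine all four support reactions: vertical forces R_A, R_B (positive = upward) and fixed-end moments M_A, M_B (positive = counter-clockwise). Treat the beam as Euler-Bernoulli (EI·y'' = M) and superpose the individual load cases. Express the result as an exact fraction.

Load 1 — uniform load w=-17 kN/m over full span:
  R_A = wL/2 = (-17)·10/2 = -85 kN
  M_A = wL²/12 = (-17)·10²/12 = -425/3 kN·m
  R_B = wL/2 = (-17)·10/2 = -85 kN
  M_B = -wL²/12 = -(-17)·10²/12 = 425/3 kN·m
Load 2 — point force P=-3 kN at a=5/2 m (b=L-a=15/2):
  R_A = Pb²(3a+b)/L³ = (-3)·(15/2)²·(3·(5/2)+(15/2))/10³ = -81/32 kN
  M_A = Pab²/L² = (-3)·(5/2)·(15/2)²/10² = -135/32 kN·m
  R_B = Pa²(a+3b)/L³ = (-3)·(5/2)²·((5/2)+3·(15/2))/10³ = -15/32 kN
  M_B = -Pa²b/L² = -(-3)·(5/2)²·(15/2)/10² = 45/32 kN·m
Load 3 — applied couple M₀=7 kN·m at a=6 m (b=L-a=4):
  R_A = 6M₀ab/L³ = 6·7·6·4/10³ = 126/125 kN
  M_A = M₀b(2a-b)/L² = 7·4·(2·6-4)/10² = 56/25 kN·m
  R_B = -6M₀ab/L³ = -6·7·6·4/10³ = -126/125 kN
  M_B = M₀a(2b-a)/L² = 7·6·(2·4-6)/10² = 21/25 kN·m
Superposition: R_A = -346093/4000 kN, M_A = -344749/2400 kN·m, R_B = -345907/4000 kN, M_B = 345391/2400 kN·m

R_A = -346093/4000 kN, M_A = -344749/2400 kN·m, R_B = -345907/4000 kN, M_B = 345391/2400 kN·m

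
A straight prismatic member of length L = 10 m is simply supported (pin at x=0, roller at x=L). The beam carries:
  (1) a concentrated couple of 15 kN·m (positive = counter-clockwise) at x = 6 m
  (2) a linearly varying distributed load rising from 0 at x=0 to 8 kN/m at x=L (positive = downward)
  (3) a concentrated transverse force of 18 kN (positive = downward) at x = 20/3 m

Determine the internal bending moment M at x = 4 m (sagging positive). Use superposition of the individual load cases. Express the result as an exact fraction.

Load 1 — applied couple M₀=15 kN·m at a=6 m (b=L-a=4):
  M_1 = M₀x/L  [x≤a] = 15·4/10 = 6 kN·m
Load 2 — triangular load w₀=8 kN/m (0→w₀ over full span):
  M_2 = w₀Lx/6 - w₀x³/(6L) = 8·10·4/6 - 8·4³/(6·10) = 224/5 kN·m
Load 3 — point force P=18 kN at a=20/3 m (b=L-a=10/3):
  M_3 = Pbx/L  [x≤a] = 18·(10/3)·4/10 = 24 kN·m
Superposition: M = Σ M_i = 374/5 kN·m ≈ 74.800000 kN·m

M(4) = 374/5 kN·m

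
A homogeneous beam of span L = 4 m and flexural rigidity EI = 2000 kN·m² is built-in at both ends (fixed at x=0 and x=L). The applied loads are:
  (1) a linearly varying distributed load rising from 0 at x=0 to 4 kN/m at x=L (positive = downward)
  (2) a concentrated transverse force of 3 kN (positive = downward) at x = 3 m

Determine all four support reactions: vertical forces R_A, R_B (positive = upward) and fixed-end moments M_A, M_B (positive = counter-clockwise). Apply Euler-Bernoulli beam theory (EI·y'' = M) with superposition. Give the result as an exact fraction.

Load 1 — triangular load w₀=4 kN/m (0→w₀ over full span):
  R_A = 3w₀L/20 = 3·4·4/20 = 12/5 kN
  M_A = w₀L²/30 = 4·4²/30 = 32/15 kN·m
  R_B = 7w₀L/20 = 7·4·4/20 = 28/5 kN
  M_B = -w₀L²/20 = -4·4²/20 = -16/5 kN·m
Load 2 — point force P=3 kN at a=3 m (b=L-a=1):
  R_A = Pb²(3a+b)/L³ = 3·1²·(3·3+1)/4³ = 15/32 kN
  M_A = Pab²/L² = 3·3·1²/4² = 9/16 kN·m
  R_B = Pa²(a+3b)/L³ = 3·3²·(3+3·1)/4³ = 81/32 kN
  M_B = -Pa²b/L² = -3·3²·1/4² = -27/16 kN·m
Superposition: R_A = 459/160 kN, M_A = 647/240 kN·m, R_B = 1301/160 kN, M_B = -391/80 kN·m

R_A = 459/160 kN, M_A = 647/240 kN·m, R_B = 1301/160 kN, M_B = -391/80 kN·m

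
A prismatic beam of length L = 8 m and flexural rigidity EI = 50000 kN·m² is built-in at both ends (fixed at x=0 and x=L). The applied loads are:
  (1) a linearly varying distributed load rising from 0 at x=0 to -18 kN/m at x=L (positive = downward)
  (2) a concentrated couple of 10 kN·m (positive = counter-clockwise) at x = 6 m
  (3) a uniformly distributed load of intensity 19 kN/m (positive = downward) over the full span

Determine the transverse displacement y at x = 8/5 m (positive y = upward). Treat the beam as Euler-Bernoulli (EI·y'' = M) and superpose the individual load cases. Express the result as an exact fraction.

Load 1 — triangular load w₀=-18 kN/m (0→w₀ over full span):
  y_1 = -w₀x²(L-x)²(x+2L)/(120LEI) = -(-18)·(8/5)²·(8-(8/5))²·((8/5)+2·8)/(120·8·50000) = 33792/48828125 m
Load 2 — applied couple M₀=10 kN·m at a=6 m (b=L-a=2):
  y_2 = (R_Ax³/6 - M_Ax²/2)/EI  [x≤a] with R_A=45/32, M_A=25/8 = ((45/32)·(8/5)³/6 - (25/8)·(8/5)²/2)/50000 = -19/312500 m
Load 3 — uniform load w=19 kN/m over full span:
  y_3 = -wx²(L-x)²/(24EI) = -19·(8/5)²·(8-(8/5))²/(24·50000) = -9728/5859375 m
Superposition: y = Σ y_i = -602921/585937500 m ≈ -0.001029 m

y(8/5) = -602921/585937500 m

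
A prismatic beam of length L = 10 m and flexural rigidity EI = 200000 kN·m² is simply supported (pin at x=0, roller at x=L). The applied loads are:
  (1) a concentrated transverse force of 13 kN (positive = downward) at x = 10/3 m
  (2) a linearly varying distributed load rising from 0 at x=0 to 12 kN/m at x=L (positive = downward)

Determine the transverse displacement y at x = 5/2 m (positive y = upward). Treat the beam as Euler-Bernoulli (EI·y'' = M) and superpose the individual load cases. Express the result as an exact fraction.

Load 1 — point force P=13 kN at a=10/3 m (b=L-a=20/3):
  y_1 = -Pbx(L²-b²-x²)/(6LEI)  [x≤a] = -13·(20/3)·(5/2)·(10²-(20/3)²-(5/2)²)/(6·10·200000) = -923/1036800 m
Load 2 — triangular load w₀=12 kN/m (0→w₀ over full span):
  y_2 = -w₀x(7L⁴-10L²x²+3x⁴)/(360LEI) = -12·(5/2)·(7·10⁴-10·10²·(5/2)²+3·(5/2)⁴)/(360·10·200000) = -109/40960 m
Superposition: y = Σ y_i = -58913/16588800 m ≈ -0.003551 m

y(5/2) = -58913/16588800 m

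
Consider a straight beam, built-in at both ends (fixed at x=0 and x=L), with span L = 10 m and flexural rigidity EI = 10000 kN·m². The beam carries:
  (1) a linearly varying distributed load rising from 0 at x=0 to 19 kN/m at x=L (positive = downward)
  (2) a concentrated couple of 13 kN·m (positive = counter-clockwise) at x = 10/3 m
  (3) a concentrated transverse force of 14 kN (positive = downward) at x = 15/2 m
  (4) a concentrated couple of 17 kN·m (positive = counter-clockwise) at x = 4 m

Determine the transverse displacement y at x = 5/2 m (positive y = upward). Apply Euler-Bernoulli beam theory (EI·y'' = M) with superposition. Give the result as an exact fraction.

y(5/2) = -24983/1843200 m

Load 1 — triangular load w₀=19 kN/m (0→w₀ over full span):
  y_1 = -w₀x²(L-x)²(x+2L)/(120LEI) = -19·(5/2)²·(10-(5/2))²·((5/2)+2·10)/(120·10·10000) = -513/40960 m
Load 2 — applied couple M₀=13 kN·m at a=10/3 m (b=L-a=20/3):
  y_2 = (R_Ax³/6 - M_Ax²/2)/EI  [x≤a] with R_A=26/15, M_A=0 = ((26/15)·(5/2)³/6 - 0·(5/2)²/2)/10000 = 13/28800 m
Load 3 — point force P=14 kN at a=15/2 m (b=L-a=5/2):
  y_3 = -Pb²x²(3aL-(3a+b)x)/(6L³EI)  [x≤a] = -14·(5/2)²·(5/2)²·(3·(15/2)·10-(3·(15/2)+(5/2))·(5/2))/(6·10³·10000) = -91/61440 m
Load 4 — applied couple M₀=17 kN·m at a=4 m (b=L-a=6):
  y_4 = (R_Ax³/6 - M_Ax²/2)/EI  [x≤a] with R_A=306/125, M_A=51/25 = ((306/125)·(5/2)³/6 - (51/25)·(5/2)²/2)/10000 = 0 m
Superposition: y = Σ y_i = -24983/1843200 m ≈ -0.013554 m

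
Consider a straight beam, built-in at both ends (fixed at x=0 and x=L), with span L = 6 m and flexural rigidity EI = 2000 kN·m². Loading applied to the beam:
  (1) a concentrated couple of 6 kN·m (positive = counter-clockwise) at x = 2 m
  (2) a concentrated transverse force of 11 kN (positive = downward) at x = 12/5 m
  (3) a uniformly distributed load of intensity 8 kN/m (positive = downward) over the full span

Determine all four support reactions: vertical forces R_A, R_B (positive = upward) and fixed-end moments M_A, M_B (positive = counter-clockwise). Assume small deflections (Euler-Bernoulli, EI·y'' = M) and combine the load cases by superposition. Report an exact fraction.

R_A = 12173/375 kN, M_A = 4188/125 kN·m, R_B = 9952/375 kN, M_B = -3542/125 kN·m

Load 1 — applied couple M₀=6 kN·m at a=2 m (b=L-a=4):
  R_A = 6M₀ab/L³ = 6·6·2·4/6³ = 4/3 kN
  M_A = M₀b(2a-b)/L² = 6·4·(2·2-4)/6² = 0 kN·m
  R_B = -6M₀ab/L³ = -6·6·2·4/6³ = -4/3 kN
  M_B = M₀a(2b-a)/L² = 6·2·(2·4-2)/6² = 2 kN·m
Load 2 — point force P=11 kN at a=12/5 m (b=L-a=18/5):
  R_A = Pb²(3a+b)/L³ = 11·(18/5)²·(3·(12/5)+(18/5))/6³ = 891/125 kN
  M_A = Pab²/L² = 11·(12/5)·(18/5)²/6² = 1188/125 kN·m
  R_B = Pa²(a+3b)/L³ = 11·(12/5)²·((12/5)+3·(18/5))/6³ = 484/125 kN
  M_B = -Pa²b/L² = -11·(12/5)²·(18/5)/6² = -792/125 kN·m
Load 3 — uniform load w=8 kN/m over full span:
  R_A = wL/2 = 8·6/2 = 24 kN
  M_A = wL²/12 = 8·6²/12 = 24 kN·m
  R_B = wL/2 = 8·6/2 = 24 kN
  M_B = -wL²/12 = -8·6²/12 = -24 kN·m
Superposition: R_A = 12173/375 kN, M_A = 4188/125 kN·m, R_B = 9952/375 kN, M_B = -3542/125 kN·m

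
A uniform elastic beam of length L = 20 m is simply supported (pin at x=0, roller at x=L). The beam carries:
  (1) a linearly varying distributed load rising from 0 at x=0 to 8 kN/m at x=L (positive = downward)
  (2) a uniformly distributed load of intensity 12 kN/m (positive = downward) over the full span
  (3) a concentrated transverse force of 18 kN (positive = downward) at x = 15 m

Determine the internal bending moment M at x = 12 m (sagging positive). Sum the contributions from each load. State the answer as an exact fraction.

M(12) = 4174/5 kN·m

Load 1 — triangular load w₀=8 kN/m (0→w₀ over full span):
  M_1 = w₀Lx/6 - w₀x³/(6L) = 8·20·12/6 - 8·12³/(6·20) = 1024/5 kN·m
Load 2 — uniform load w=12 kN/m over full span:
  M_2 = wx(L-x)/2 = 12·12·(20-12)/2 = 576 kN·m
Load 3 — point force P=18 kN at a=15 m (b=L-a=5):
  M_3 = Pbx/L  [x≤a] = 18·5·12/20 = 54 kN·m
Superposition: M = Σ M_i = 4174/5 kN·m ≈ 834.800000 kN·m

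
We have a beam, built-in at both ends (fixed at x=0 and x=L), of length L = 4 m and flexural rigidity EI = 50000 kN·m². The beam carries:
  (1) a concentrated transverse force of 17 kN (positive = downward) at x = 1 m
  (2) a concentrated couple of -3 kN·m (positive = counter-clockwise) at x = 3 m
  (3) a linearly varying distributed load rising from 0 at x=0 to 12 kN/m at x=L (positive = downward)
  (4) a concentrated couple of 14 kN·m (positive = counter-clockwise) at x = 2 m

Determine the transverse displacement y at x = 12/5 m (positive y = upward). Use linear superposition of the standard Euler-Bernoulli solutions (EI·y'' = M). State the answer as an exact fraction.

y(12/5) = -417049/4687500000 m

Load 1 — point force P=17 kN at a=1 m (b=L-a=3):
  y_1 = -Pa²(L-x)²(3bL-(3b+a)(L-x))/(6L³EI)  [x>a] = -17·1²·(4-(12/5))²·(3·3·4-(3·3+1)·(4-(12/5)))/(6·4³·50000) = -17/375000 m
Load 2 — applied couple M₀=-3 kN·m at a=3 m (b=L-a=1):
  y_2 = (R_Ax³/6 - M_Ax²/2)/EI  [x≤a] with R_A=-27/32, M_A=-15/16 = ((-27/32)·(12/5)³/6 - (-15/16)·(12/5)²/2)/50000 = 189/12500000 m
Load 3 — triangular load w₀=12 kN/m (0→w₀ over full span):
  y_3 = -w₀x²(L-x)²(x+2L)/(120LEI) = -12·(12/5)²·(4-(12/5))²·((12/5)+2·4)/(120·4·50000) = -3744/48828125 m
Load 4 — applied couple M₀=14 kN·m at a=2 m (b=L-a=2):
  y_4 = (R_Ax³/6 - M_Ax²/2 - M₀(x-a)²/2)/EI  [x>a] with R_A=21/4, M_A=7/2 = ((21/4)·(12/5)³/6 - (7/2)·(12/5)²/2 - 14·((12/5)-2)²/2)/50000 = 7/390625 m
Superposition: y = Σ y_i = -417049/4687500000 m ≈ -0.000089 m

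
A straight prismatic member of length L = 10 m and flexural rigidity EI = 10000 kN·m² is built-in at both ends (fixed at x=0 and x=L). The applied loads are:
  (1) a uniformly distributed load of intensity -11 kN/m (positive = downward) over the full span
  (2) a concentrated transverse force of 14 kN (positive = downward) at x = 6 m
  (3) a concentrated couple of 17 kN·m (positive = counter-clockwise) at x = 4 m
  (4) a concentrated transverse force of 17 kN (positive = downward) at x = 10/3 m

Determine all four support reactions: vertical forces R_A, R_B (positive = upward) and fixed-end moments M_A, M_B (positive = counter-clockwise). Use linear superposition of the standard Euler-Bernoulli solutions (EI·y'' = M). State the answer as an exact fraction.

Load 1 — uniform load w=-11 kN/m over full span:
  R_A = wL/2 = (-11)·10/2 = -55 kN
  M_A = wL²/12 = (-11)·10²/12 = -275/3 kN·m
  R_B = wL/2 = (-11)·10/2 = -55 kN
  M_B = -wL²/12 = -(-11)·10²/12 = 275/3 kN·m
Load 2 — point force P=14 kN at a=6 m (b=L-a=4):
  R_A = Pb²(3a+b)/L³ = 14·4²·(3·6+4)/10³ = 616/125 kN
  M_A = Pab²/L² = 14·6·4²/10² = 336/25 kN·m
  R_B = Pa²(a+3b)/L³ = 14·6²·(6+3·4)/10³ = 1134/125 kN
  M_B = -Pa²b/L² = -14·6²·4/10² = -504/25 kN·m
Load 3 — applied couple M₀=17 kN·m at a=4 m (b=L-a=6):
  R_A = 6M₀ab/L³ = 6·17·4·6/10³ = 306/125 kN
  M_A = M₀b(2a-b)/L² = 17·6·(2·4-6)/10² = 51/25 kN·m
  R_B = -6M₀ab/L³ = -6·17·4·6/10³ = -306/125 kN
  M_B = M₀a(2b-a)/L² = 17·4·(2·6-4)/10² = 136/25 kN·m
Load 4 — point force P=17 kN at a=10/3 m (b=L-a=20/3):
  R_A = Pb²(3a+b)/L³ = 17·(20/3)²·(3·(10/3)+(20/3))/10³ = 340/27 kN
  M_A = Pab²/L² = 17·(10/3)·(20/3)²/10² = 680/27 kN·m
  R_B = Pa²(a+3b)/L³ = 17·(10/3)²·((10/3)+3·(20/3))/10³ = 119/27 kN
  M_B = -Pa²b/L² = -17·(10/3)²·(20/3)/10² = -340/27 kN·m
Superposition: R_A = -118231/3375 kN, M_A = -34426/675 kN·m, R_B = -148394/3375 kN, M_B = 43439/675 kN·m

R_A = -118231/3375 kN, M_A = -34426/675 kN·m, R_B = -148394/3375 kN, M_B = 43439/675 kN·m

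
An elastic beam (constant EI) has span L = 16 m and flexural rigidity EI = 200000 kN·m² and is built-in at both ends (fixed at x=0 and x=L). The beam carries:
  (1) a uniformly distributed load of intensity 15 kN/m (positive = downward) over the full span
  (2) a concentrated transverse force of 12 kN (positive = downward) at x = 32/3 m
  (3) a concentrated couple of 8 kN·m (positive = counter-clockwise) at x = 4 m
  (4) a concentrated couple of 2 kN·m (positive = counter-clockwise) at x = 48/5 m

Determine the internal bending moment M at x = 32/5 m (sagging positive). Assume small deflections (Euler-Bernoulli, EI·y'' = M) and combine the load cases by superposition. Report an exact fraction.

Load 1 — uniform load w=15 kN/m over full span:
  M_1 = wLx/2 - wL²/12 - wx²/2 = 15·16·(32/5)/2 - 15·16²/12 - 15·(32/5)²/2 = 704/5 kN·m
Load 2 — point force P=12 kN at a=32/3 m (b=L-a=16/3):
  M_2 = Pb²(3a+b)x/L³ - Pab²/L²  [x≤a] = 12·(16/3)²·(3·(32/3)+(16/3))·(32/5)/16³ - 12·(32/3)·(16/3)²/16² = 256/45 kN·m
Load 3 — applied couple M₀=8 kN·m at a=4 m (b=L-a=12):
  M_3 = R_Ax - M_A - M₀  [x>a] with R_A=9/16, M_A=-3/2 = (9/16)·(32/5) - (-3/2) - 8 = -29/10 kN·m
Load 4 — applied couple M₀=2 kN·m at a=48/5 m (b=L-a=32/5):
  M_4 = R_Ax - M_A  [x≤a] with R_A=9/50, M_A=16/25 = (9/50)·(32/5) - (16/25) = 64/125 kN·m
Superposition: M = Σ M_i = 324227/2250 kN·m ≈ 144.100889 kN·m

M(32/5) = 324227/2250 kN·m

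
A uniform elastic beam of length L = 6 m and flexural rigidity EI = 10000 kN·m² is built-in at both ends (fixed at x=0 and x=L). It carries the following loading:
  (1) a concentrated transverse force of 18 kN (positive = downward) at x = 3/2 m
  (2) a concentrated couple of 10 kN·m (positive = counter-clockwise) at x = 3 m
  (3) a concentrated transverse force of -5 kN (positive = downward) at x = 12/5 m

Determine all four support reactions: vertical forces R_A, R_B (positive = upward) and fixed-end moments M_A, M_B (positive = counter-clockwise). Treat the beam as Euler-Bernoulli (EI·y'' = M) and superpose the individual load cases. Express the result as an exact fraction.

Load 1 — point force P=18 kN at a=3/2 m (b=L-a=9/2):
  R_A = Pb²(3a+b)/L³ = 18·(9/2)²·(3·(3/2)+(9/2))/6³ = 243/16 kN
  M_A = Pab²/L² = 18·(3/2)·(9/2)²/6² = 243/16 kN·m
  R_B = Pa²(a+3b)/L³ = 18·(3/2)²·((3/2)+3·(9/2))/6³ = 45/16 kN
  M_B = -Pa²b/L² = -18·(3/2)²·(9/2)/6² = -81/16 kN·m
Load 2 — applied couple M₀=10 kN·m at a=3 m (b=L-a=3):
  R_A = 6M₀ab/L³ = 6·10·3·3/6³ = 5/2 kN
  M_A = M₀b(2a-b)/L² = 10·3·(2·3-3)/6² = 5/2 kN·m
  R_B = -6M₀ab/L³ = -6·10·3·3/6³ = -5/2 kN
  M_B = M₀a(2b-a)/L² = 10·3·(2·3-3)/6² = 5/2 kN·m
Load 3 — point force P=-5 kN at a=12/5 m (b=L-a=18/5):
  R_A = Pb²(3a+b)/L³ = (-5)·(18/5)²·(3·(12/5)+(18/5))/6³ = -81/25 kN
  M_A = Pab²/L² = (-5)·(12/5)·(18/5)²/6² = -108/25 kN·m
  R_B = Pa²(a+3b)/L³ = (-5)·(12/5)²·((12/5)+3·(18/5))/6³ = -44/25 kN
  M_B = -Pa²b/L² = -(-5)·(12/5)²·(18/5)/6² = 72/25 kN·m
Superposition: R_A = 5779/400 kN, M_A = 5347/400 kN·m, R_B = -579/400 kN, M_B = 127/400 kN·m

R_A = 5779/400 kN, M_A = 5347/400 kN·m, R_B = -579/400 kN, M_B = 127/400 kN·m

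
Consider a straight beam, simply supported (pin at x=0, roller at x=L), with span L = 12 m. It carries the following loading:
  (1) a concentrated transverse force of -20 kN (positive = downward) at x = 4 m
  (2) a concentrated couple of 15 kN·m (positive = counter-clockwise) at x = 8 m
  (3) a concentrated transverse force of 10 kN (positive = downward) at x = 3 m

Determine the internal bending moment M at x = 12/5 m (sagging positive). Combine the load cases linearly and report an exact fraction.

Load 1 — point force P=-20 kN at a=4 m (b=L-a=8):
  M_1 = Pbx/L  [x≤a] = (-20)·8·(12/5)/12 = -32 kN·m
Load 2 — applied couple M₀=15 kN·m at a=8 m (b=L-a=4):
  M_2 = M₀x/L  [x≤a] = 15·(12/5)/12 = 3 kN·m
Load 3 — point force P=10 kN at a=3 m (b=L-a=9):
  M_3 = Pbx/L  [x≤a] = 10·9·(12/5)/12 = 18 kN·m
Superposition: M = Σ M_i = -11 kN·m ≈ -11.000000 kN·m

M(12/5) = -11 kN·m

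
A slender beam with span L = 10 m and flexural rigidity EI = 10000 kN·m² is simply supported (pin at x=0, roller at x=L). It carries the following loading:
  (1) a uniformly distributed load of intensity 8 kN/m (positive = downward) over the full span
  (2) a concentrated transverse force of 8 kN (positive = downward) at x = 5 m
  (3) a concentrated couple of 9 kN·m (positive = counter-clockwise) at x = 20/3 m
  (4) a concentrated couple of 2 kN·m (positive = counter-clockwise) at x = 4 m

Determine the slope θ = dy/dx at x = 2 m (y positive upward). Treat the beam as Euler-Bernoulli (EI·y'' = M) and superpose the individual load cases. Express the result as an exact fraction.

Load 1 — uniform load w=8 kN/m over full span:
  θ_1 = -w(L³-6Lx²+4x³)/(24EI) = -8·(10³-6·10·2²+4·2³)/(24·10000) = -33/1250 rad
Load 2 — point force P=8 kN at a=5 m (b=L-a=5):
  θ_2 = -Pb(L²-b²-3x²)/(6LEI)  [x≤a] = -8·5·(10²-5²-3·2²)/(6·10·10000) = -21/5000 rad
Load 3 — applied couple M₀=9 kN·m at a=20/3 m (b=L-a=10/3):
  θ_3 = (M₀x²/(2L)+C₁)/EI  [x≤a] with C₁=M₀(3b²-L²)/(6L)=-10 = (9·2²/(2·10)+(-10))/10000 = -41/50000 rad
Load 4 — applied couple M₀=2 kN·m at a=4 m (b=L-a=6):
  θ_4 = (M₀x²/(2L)+C₁)/EI  [x≤a] with C₁=M₀(3b²-L²)/(6L)=4/15 = (2·2²/(2·10)+(4/15))/10000 = 1/15000 rad
Superposition: θ = Σ θ_i = -4703/150000 rad ≈ -0.031353 rad

θ(2) = -4703/150000 rad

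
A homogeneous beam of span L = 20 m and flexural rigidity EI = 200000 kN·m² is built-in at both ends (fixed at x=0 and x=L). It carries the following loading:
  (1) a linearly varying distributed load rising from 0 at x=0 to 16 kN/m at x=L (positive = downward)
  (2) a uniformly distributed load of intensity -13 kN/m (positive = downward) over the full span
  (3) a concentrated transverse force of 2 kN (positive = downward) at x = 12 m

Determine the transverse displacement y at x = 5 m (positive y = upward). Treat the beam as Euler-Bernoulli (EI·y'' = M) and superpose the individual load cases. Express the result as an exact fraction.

y(5) = 1273/192000 m

Load 1 — triangular load w₀=16 kN/m (0→w₀ over full span):
  y_1 = -w₀x²(L-x)²(x+2L)/(120LEI) = -16·5²·(20-5)²·(5+2·20)/(120·20·200000) = -27/3200 m
Load 2 — uniform load w=-13 kN/m over full span:
  y_2 = -wx²(L-x)²/(24EI) = -(-13)·5²·(20-5)²/(24·200000) = 39/2560 m
Load 3 — point force P=2 kN at a=12 m (b=L-a=8):
  y_3 = -Pb²x²(3aL-(3a+b)x)/(6L³EI)  [x≤a] = -2·8²·5²·(3·12·20-(3·12+8)·5)/(6·20³·200000) = -1/6000 m
Superposition: y = Σ y_i = 1273/192000 m ≈ 0.006630 m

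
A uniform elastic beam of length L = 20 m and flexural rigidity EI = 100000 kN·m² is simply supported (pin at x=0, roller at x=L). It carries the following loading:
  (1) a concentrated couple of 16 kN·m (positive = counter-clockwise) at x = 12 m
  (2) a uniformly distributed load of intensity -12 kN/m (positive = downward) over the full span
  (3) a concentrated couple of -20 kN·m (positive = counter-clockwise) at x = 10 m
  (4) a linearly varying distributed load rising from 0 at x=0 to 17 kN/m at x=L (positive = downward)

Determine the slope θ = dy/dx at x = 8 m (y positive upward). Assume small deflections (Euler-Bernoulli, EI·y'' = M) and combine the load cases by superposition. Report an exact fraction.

θ(8) = 4283/2250000 rad

Load 1 — applied couple M₀=16 kN·m at a=12 m (b=L-a=8):
  θ_1 = (M₀x²/(2L)+C₁)/EI  [x≤a] with C₁=M₀(3b²-L²)/(6L)=-416/15 = (16·8²/(2·20)+(-416/15))/100000 = -1/46875 rad
Load 2 — uniform load w=-12 kN/m over full span:
  θ_2 = -w(L³-6Lx²+4x³)/(24EI) = -(-12)·(20³-6·20·8²+4·8³)/(24·100000) = 37/3125 rad
Load 3 — applied couple M₀=-20 kN·m at a=10 m (b=L-a=10):
  θ_3 = (M₀x²/(2L)+C₁)/EI  [x≤a] with C₁=M₀(3b²-L²)/(6L)=50/3 = ((-20)·8²/(2·20)+(50/3))/100000 = -23/150000 rad
Load 4 — triangular load w₀=17 kN/m (0→w₀ over full span):
  θ_4 = -w₀(7L⁴-30L²x²+15x⁴)/(360LEI) = -17·(7·20⁴-30·20²·8²+15·8⁴)/(360·20·100000) = -5491/562500 rad
Superposition: θ = Σ θ_i = 4283/2250000 rad ≈ 0.001904 rad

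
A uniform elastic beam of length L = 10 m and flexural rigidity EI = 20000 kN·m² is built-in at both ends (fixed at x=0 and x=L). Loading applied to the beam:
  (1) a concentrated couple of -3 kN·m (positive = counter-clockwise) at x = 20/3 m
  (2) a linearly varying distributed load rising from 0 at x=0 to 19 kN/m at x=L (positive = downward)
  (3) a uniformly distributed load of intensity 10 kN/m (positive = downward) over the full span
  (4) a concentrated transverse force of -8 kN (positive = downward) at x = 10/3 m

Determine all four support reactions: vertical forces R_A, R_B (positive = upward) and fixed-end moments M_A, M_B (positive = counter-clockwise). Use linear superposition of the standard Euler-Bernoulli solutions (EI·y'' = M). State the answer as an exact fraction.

Load 1 — applied couple M₀=-3 kN·m at a=20/3 m (b=L-a=10/3):
  R_A = 6M₀ab/L³ = 6·(-3)·(20/3)·(10/3)/10³ = -2/5 kN
  M_A = M₀b(2a-b)/L² = (-3)·(10/3)·(2·(20/3)-(10/3))/10² = -1 kN·m
  R_B = -6M₀ab/L³ = -6·(-3)·(20/3)·(10/3)/10³ = 2/5 kN
  M_B = M₀a(2b-a)/L² = (-3)·(20/3)·(2·(10/3)-(20/3))/10² = 0 kN·m
Load 2 — triangular load w₀=19 kN/m (0→w₀ over full span):
  R_A = 3w₀L/20 = 3·19·10/20 = 57/2 kN
  M_A = w₀L²/30 = 19·10²/30 = 190/3 kN·m
  R_B = 7w₀L/20 = 7·19·10/20 = 133/2 kN
  M_B = -w₀L²/20 = -19·10²/20 = -95 kN·m
Load 3 — uniform load w=10 kN/m over full span:
  R_A = wL/2 = 10·10/2 = 50 kN
  M_A = wL²/12 = 10·10²/12 = 250/3 kN·m
  R_B = wL/2 = 10·10/2 = 50 kN
  M_B = -wL²/12 = -10·10²/12 = -250/3 kN·m
Load 4 — point force P=-8 kN at a=10/3 m (b=L-a=20/3):
  R_A = Pb²(3a+b)/L³ = (-8)·(20/3)²·(3·(10/3)+(20/3))/10³ = -160/27 kN
  M_A = Pab²/L² = (-8)·(10/3)·(20/3)²/10² = -320/27 kN·m
  R_B = Pa²(a+3b)/L³ = (-8)·(10/3)²·((10/3)+3·(20/3))/10³ = -56/27 kN
  M_B = -Pa²b/L² = -(-8)·(10/3)²·(20/3)/10² = 160/27 kN·m
Superposition: R_A = 19487/270 kN, M_A = 3613/27 kN·m, R_B = 31003/270 kN, M_B = -4655/27 kN·m

R_A = 19487/270 kN, M_A = 3613/27 kN·m, R_B = 31003/270 kN, M_B = -4655/27 kN·m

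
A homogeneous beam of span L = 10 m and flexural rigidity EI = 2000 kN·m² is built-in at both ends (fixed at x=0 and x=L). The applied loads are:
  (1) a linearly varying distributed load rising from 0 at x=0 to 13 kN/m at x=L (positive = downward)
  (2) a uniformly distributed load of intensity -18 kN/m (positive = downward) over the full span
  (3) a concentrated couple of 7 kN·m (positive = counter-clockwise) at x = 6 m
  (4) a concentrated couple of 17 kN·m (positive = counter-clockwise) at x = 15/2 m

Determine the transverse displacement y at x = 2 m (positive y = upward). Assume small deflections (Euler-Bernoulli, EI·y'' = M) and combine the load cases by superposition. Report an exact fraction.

Load 1 — triangular load w₀=13 kN/m (0→w₀ over full span):
  y_1 = -w₀x²(L-x)²(x+2L)/(120LEI) = -13·2²·(10-2)²·(2+2·10)/(120·10·2000) = -286/9375 m
Load 2 — uniform load w=-18 kN/m over full span:
  y_2 = -wx²(L-x)²/(24EI) = -(-18)·2²·(10-2)²/(24·2000) = 12/125 m
Load 3 — applied couple M₀=7 kN·m at a=6 m (b=L-a=4):
  y_3 = (R_Ax³/6 - M_Ax²/2)/EI  [x≤a] with R_A=126/125, M_A=56/25 = ((126/125)·2³/6 - (56/25)·2²/2)/2000 = -49/31250 m
Load 4 — applied couple M₀=17 kN·m at a=15/2 m (b=L-a=5/2):
  y_4 = (R_Ax³/6 - M_Ax²/2)/EI  [x≤a] with R_A=153/80, M_A=85/16 = ((153/80)·2³/6 - (85/16)·2²/2)/2000 = -323/80000 m
Superposition: y = Σ y_i = 359327/6000000 m ≈ 0.059888 m

y(2) = 359327/6000000 m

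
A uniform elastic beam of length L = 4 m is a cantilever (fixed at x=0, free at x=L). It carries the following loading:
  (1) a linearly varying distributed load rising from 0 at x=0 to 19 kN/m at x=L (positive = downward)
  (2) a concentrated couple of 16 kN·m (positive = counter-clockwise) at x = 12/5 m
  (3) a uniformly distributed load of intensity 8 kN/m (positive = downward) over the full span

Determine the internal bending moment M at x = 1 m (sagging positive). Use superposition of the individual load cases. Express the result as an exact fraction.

M(1) = -673/8 kN·m

Load 1 — triangular load w₀=19 kN/m (0→w₀ over full span):
  M_1 = w₀Lx/2 - w₀L²/3 - w₀x³/(6L) = 19·4·1/2 - 19·4²/3 - 19·1³/(6·4) = -513/8 kN·m
Load 2 — applied couple M₀=16 kN·m at a=12/5 m (b=L-a=8/5):
  M_2 = M₀  [x≤a] = 16 = 16 kN·m
Load 3 — uniform load w=8 kN/m over full span:
  M_3 = -w(L-x)²/2 = -8·(4-1)²/2 = -36 kN·m
Superposition: M = Σ M_i = -673/8 kN·m ≈ -84.125000 kN·m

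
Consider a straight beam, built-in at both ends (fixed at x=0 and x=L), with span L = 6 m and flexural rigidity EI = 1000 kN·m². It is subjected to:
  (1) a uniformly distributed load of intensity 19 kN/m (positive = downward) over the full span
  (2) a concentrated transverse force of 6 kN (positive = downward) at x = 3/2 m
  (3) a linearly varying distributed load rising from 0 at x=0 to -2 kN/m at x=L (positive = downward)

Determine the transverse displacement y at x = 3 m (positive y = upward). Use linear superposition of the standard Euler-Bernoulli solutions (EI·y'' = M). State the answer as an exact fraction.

Load 1 — uniform load w=19 kN/m over full span:
  y_1 = -wx²(L-x)²/(24EI) = -19·3²·(6-3)²/(24·1000) = -513/8000 m
Load 2 — point force P=6 kN at a=3/2 m (b=L-a=9/2):
  y_2 = -Pa²(L-x)²(3bL-(3b+a)(L-x))/(6L³EI)  [x>a] = -6·(3/2)²·(6-3)²·(3·(9/2)·6-(3·(9/2)+(3/2))·(6-3))/(6·6³·1000) = -27/8000 m
Load 3 — triangular load w₀=-2 kN/m (0→w₀ over full span):
  y_3 = -w₀x²(L-x)²(x+2L)/(120LEI) = -(-2)·3²·(6-3)²·(3+2·6)/(120·6·1000) = 27/8000 m
Superposition: y = Σ y_i = -513/8000 m ≈ -0.064125 m

y(3) = -513/8000 m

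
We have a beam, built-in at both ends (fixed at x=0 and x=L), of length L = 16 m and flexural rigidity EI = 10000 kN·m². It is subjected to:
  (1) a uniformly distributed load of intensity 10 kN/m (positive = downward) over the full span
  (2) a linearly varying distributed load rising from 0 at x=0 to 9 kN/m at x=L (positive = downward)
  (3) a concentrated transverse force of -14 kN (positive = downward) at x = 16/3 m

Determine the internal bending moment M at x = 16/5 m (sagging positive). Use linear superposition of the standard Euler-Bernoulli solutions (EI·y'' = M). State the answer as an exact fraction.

Load 1 — uniform load w=10 kN/m over full span:
  M_1 = wLx/2 - wL²/12 - wx²/2 = 10·16·(16/5)/2 - 10·16²/12 - 10·(16/5)²/2 = -128/15 kN·m
Load 2 — triangular load w₀=9 kN/m (0→w₀ over full span):
  M_2 = 3w₀Lx/20 - w₀L²/30 - w₀x³/(6L) = 3·9·16·(16/5)/20 - 9·16²/30 - 9·(16/5)³/(6·16) = -1344/125 kN·m
Load 3 — point force P=-14 kN at a=16/3 m (b=L-a=32/3):
  M_3 = Pb²(3a+b)x/L³ - Pab²/L²  [x≤a] = (-14)·(32/3)²·(3·(16/3)+(32/3))·(16/5)/16³ - (-14)·(16/3)·(32/3)²/16² = 0 kN·m
Superposition: M = Σ M_i = -7232/375 kN·m ≈ -19.285333 kN·m

M(16/5) = -7232/375 kN·m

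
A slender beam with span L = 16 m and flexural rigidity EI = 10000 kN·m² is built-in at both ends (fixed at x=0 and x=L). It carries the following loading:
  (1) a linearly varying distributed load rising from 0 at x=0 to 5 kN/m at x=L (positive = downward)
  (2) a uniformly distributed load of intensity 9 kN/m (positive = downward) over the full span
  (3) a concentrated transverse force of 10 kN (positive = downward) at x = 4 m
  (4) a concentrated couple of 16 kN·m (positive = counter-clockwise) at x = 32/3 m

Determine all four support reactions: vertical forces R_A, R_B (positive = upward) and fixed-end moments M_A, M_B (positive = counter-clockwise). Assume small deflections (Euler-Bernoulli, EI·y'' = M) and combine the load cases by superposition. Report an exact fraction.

Load 1 — triangular load w₀=5 kN/m (0→w₀ over full span):
  R_A = 3w₀L/20 = 3·5·16/20 = 12 kN
  M_A = w₀L²/30 = 5·16²/30 = 128/3 kN·m
  R_B = 7w₀L/20 = 7·5·16/20 = 28 kN
  M_B = -w₀L²/20 = -5·16²/20 = -64 kN·m
Load 2 — uniform load w=9 kN/m over full span:
  R_A = wL/2 = 9·16/2 = 72 kN
  M_A = wL²/12 = 9·16²/12 = 192 kN·m
  R_B = wL/2 = 9·16/2 = 72 kN
  M_B = -wL²/12 = -9·16²/12 = -192 kN·m
Load 3 — point force P=10 kN at a=4 m (b=L-a=12):
  R_A = Pb²(3a+b)/L³ = 10·12²·(3·4+12)/16³ = 135/16 kN
  M_A = Pab²/L² = 10·4·12²/16² = 45/2 kN·m
  R_B = Pa²(a+3b)/L³ = 10·4²·(4+3·12)/16³ = 25/16 kN
  M_B = -Pa²b/L² = -10·4²·12/16² = -15/2 kN·m
Load 4 — applied couple M₀=16 kN·m at a=32/3 m (b=L-a=16/3):
  R_A = 6M₀ab/L³ = 6·16·(32/3)·(16/3)/16³ = 4/3 kN
  M_A = M₀b(2a-b)/L² = 16·(16/3)·(2·(32/3)-(16/3))/16² = 16/3 kN·m
  R_B = -6M₀ab/L³ = -6·16·(32/3)·(16/3)/16³ = -4/3 kN
  M_B = M₀a(2b-a)/L² = 16·(32/3)·(2·(16/3)-(32/3))/16² = 0 kN·m
Superposition: R_A = 4501/48 kN, M_A = 525/2 kN·m, R_B = 4811/48 kN, M_B = -527/2 kN·m

R_A = 4501/48 kN, M_A = 525/2 kN·m, R_B = 4811/48 kN, M_B = -527/2 kN·m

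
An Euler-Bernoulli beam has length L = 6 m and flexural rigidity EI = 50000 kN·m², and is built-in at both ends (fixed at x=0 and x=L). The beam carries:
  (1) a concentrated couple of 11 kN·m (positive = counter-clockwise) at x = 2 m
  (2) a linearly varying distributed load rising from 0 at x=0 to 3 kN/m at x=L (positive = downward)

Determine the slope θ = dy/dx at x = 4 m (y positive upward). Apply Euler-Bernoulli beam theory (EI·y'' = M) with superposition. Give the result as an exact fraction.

Load 1 — applied couple M₀=11 kN·m at a=2 m (b=L-a=4):
  θ_1 = (R_Ax²/2 - M_Ax - M₀(x-a))/EI  [x>a] with R_A=22/9, M_A=0 = ((22/9)·4²/2 - 0·4 - 11·(4-2))/50000 = -11/225000 rad
Load 2 — triangular load w₀=3 kN/m (0→w₀ over full span):
  θ_2 = -w₀(2x(L-x)(L-2x)(x+2L)+x²(L-x)²)/(120LEI) = -3·(2·4·(6-4)·(6-2·4)·(4+2·6)+4²·(6-4)²)/(120·6·50000) = 7/187500 rad
Superposition: θ = Σ θ_i = -13/1125000 rad ≈ -0.000012 rad

θ(4) = -13/1125000 rad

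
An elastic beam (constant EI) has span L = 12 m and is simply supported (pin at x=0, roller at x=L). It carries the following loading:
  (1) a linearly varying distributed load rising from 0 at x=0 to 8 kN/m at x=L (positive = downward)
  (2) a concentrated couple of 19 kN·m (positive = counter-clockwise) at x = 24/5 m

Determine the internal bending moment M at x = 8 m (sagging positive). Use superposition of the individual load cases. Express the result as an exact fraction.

Load 1 — triangular load w₀=8 kN/m (0→w₀ over full span):
  M_1 = w₀Lx/6 - w₀x³/(6L) = 8·12·8/6 - 8·8³/(6·12) = 640/9 kN·m
Load 2 — applied couple M₀=19 kN·m at a=24/5 m (b=L-a=36/5):
  M_2 = M₀x/L - M₀  [x>a] = 19·8/12 - 19 = -19/3 kN·m
Superposition: M = Σ M_i = 583/9 kN·m ≈ 64.777778 kN·m

M(8) = 583/9 kN·m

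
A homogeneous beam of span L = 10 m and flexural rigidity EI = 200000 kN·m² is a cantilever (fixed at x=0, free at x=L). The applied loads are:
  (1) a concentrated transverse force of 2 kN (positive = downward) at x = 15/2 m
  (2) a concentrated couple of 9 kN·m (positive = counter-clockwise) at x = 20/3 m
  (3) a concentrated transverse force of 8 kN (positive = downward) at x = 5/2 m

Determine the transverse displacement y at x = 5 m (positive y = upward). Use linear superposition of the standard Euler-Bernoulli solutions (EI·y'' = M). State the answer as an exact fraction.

Load 1 — point force P=2 kN at a=15/2 m (b=L-a=5/2):
  y_1 = -Px²(3a-x)/(6EI)  [x≤a] = -2·5²·(3·(15/2)-5)/(6·200000) = -7/9600 m
Load 2 — applied couple M₀=9 kN·m at a=20/3 m (b=L-a=10/3):
  y_2 = M₀x²/(2EI)  [x≤a] = 9·5²/(2·200000) = 9/16000 m
Load 3 — point force P=8 kN at a=5/2 m (b=L-a=15/2):
  y_3 = -Pa²(3x-a)/(6EI)  [x>a] = -8·(5/2)²·(3·5-(5/2))/(6·200000) = -1/1920 m
Superposition: y = Σ y_i = -11/16000 m ≈ -0.000687 m

y(5) = -11/16000 m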